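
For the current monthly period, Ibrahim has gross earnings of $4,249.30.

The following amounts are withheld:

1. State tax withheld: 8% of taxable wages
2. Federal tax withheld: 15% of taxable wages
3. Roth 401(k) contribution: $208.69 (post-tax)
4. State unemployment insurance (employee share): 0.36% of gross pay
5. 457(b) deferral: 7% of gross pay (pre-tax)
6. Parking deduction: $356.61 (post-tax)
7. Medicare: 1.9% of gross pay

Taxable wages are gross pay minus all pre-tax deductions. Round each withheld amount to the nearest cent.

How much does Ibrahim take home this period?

$2,381.58

457(b) deferral: $4,249.30 × 0.07 = $297.45
Taxable wages = $4,249.30 − $297.45 = $3,951.85
State tax withheld: $3,951.85 × 0.08 = $316.15
Federal tax withheld: $3,951.85 × 0.15 = $592.78
State unemployment insurance (employee share): $4,249.30 × 0.0036 = $15.30
Medicare: $4,249.30 × 0.019 = $80.74
Roth 401(k) contribution: $208.69
Parking deduction: $356.61
Total deductions = $297.45 + $316.15 + $592.78 + $15.30 + $80.74 + $208.69 + $356.61 = $1,867.72
Net pay = $4,249.30 − $1,867.72 = $2,381.58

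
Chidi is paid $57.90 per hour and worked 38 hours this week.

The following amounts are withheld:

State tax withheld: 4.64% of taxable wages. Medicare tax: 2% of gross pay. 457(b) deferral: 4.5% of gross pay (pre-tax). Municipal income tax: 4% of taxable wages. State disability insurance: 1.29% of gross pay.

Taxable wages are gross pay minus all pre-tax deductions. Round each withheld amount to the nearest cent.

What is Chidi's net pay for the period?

$1847.26

Gross pay: 38 × $57.90 = $2200.20
457(b) deferral: $2200.20 × 0.045 = $99.01
Taxable wages = $2200.20 − $99.01 = $2101.19
State tax withheld: $2101.19 × 0.0464 = $97.50
Municipal income tax: $2101.19 × 0.04 = $84.05
State disability insurance: $2200.20 × 0.0129 = $28.38
Medicare tax: $2200.20 × 0.02 = $44.00
Total deductions = $99.01 + $97.50 + $84.05 + $28.38 + $44.00 = $352.94
Net pay = $2200.20 − $352.94 = $1847.26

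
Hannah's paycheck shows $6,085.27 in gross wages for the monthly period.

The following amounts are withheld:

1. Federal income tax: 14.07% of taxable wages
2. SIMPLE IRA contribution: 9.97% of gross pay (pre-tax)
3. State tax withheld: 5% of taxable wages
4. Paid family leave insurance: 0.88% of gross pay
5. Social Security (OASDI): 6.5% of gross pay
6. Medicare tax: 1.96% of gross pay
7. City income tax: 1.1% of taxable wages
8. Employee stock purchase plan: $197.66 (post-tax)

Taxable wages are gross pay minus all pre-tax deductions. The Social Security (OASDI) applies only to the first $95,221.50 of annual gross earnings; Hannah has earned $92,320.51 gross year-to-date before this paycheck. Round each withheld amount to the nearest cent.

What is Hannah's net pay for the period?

$3,814.51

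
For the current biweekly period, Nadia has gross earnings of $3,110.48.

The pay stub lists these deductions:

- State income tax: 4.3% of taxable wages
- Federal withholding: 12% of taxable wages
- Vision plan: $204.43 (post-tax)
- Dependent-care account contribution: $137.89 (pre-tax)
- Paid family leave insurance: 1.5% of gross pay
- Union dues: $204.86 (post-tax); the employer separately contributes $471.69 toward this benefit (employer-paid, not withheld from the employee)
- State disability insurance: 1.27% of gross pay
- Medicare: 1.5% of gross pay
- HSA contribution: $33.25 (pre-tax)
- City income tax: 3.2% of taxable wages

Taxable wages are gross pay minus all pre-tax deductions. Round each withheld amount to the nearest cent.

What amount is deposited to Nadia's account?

HSA contribution: $33.25
Dependent-care account contribution: $137.89
Pre-tax total = $33.25 + $137.89 = $171.14
Taxable wages = $3,110.48 − $171.14 = $2,939.34
City income tax: $2,939.34 × 0.032 = $94.06
State income tax: $2,939.34 × 0.043 = $126.39
Federal withholding: $2,939.34 × 0.12 = $352.72
Paid family leave insurance: $3,110.48 × 0.015 = $46.66
State disability insurance: $3,110.48 × 0.0127 = $39.50
Medicare: $3,110.48 × 0.015 = $46.66
Union dues: $204.86
Vision plan: $204.43
(Employer's $471.69 toward union dues is not withheld from the employee.)
Total deductions = $33.25 + $137.89 + $94.06 + $126.39 + $352.72 + $46.66 + $39.50 + $46.66 + $204.86 + $204.43 = $1,286.42
Net pay = $3,110.48 − $1,286.42 = $1,824.06

$1,824.06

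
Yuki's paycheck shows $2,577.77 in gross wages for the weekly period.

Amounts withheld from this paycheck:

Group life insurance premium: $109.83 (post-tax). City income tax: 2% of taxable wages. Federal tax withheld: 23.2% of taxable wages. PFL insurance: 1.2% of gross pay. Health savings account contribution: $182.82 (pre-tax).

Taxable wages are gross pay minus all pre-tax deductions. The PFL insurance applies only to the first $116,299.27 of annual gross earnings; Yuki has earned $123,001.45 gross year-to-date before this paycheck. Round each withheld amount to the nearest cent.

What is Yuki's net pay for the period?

$1,681.59

Health savings account contribution: $182.82
Taxable wages = $2,577.77 − $182.82 = $2,394.95
Federal tax withheld: $2,394.95 × 0.232 = $555.63
City income tax: $2,394.95 × 0.02 = $47.90
PFL insurance: annual cap $116,299.27 already reached (YTD $123,001.45), so $0.00
Group life insurance premium: $109.83
Total deductions = $182.82 + $555.63 + $47.90 + $0.00 + $109.83 = $896.18
Net pay = $2,577.77 − $896.18 = $1,681.59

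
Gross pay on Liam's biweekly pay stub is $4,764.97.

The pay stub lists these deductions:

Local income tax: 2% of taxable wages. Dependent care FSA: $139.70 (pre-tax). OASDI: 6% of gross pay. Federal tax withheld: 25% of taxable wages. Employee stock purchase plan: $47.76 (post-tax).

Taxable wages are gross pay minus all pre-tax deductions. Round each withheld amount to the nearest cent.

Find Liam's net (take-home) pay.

$3,042.78

Dependent care FSA: $139.70
Taxable wages = $4,764.97 − $139.70 = $4,625.27
Federal tax withheld: $4,625.27 × 0.25 = $1,156.32
Local income tax: $4,625.27 × 0.02 = $92.51
OASDI: $4,764.97 × 0.06 = $285.90
Employee stock purchase plan: $47.76
Total deductions = $139.70 + $1,156.32 + $92.51 + $285.90 + $47.76 = $1,722.19
Net pay = $4,764.97 − $1,722.19 = $3,042.78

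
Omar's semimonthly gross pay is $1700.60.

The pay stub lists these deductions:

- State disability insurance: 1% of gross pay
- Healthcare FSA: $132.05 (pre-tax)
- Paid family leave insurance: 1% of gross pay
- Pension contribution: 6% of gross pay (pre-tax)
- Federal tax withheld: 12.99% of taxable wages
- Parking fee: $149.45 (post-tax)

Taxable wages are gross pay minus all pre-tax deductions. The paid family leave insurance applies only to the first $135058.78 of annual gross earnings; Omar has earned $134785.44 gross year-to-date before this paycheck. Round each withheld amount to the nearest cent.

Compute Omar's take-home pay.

$1106.82

Healthcare FSA: $132.05
Pension contribution: $1700.60 × 0.06 = $102.04
Pre-tax total = $132.05 + $102.04 = $234.09
Taxable wages = $1700.60 − $234.09 = $1466.51
Federal tax withheld: $1466.51 × 0.1299 = $190.50
State disability insurance: $1700.60 × 0.01 = $17.01
Paid family leave insurance: only $135058.78 − $134785.44 = $273.34 of this check is subject → $273.34 × 0.01 = $2.73
Parking fee: $149.45
Total deductions = $132.05 + $102.04 + $190.50 + $17.01 + $2.73 + $149.45 = $593.78
Net pay = $1700.60 − $593.78 = $1106.82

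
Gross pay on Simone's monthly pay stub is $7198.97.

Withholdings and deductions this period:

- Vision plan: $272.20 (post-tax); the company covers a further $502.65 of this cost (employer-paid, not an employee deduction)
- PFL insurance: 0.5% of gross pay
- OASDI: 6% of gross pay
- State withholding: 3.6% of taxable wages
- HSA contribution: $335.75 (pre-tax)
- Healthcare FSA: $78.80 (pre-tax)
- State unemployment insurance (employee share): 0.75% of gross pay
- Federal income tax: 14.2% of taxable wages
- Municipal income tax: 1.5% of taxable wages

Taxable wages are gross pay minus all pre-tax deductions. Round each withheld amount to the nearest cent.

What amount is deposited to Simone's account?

$4680.90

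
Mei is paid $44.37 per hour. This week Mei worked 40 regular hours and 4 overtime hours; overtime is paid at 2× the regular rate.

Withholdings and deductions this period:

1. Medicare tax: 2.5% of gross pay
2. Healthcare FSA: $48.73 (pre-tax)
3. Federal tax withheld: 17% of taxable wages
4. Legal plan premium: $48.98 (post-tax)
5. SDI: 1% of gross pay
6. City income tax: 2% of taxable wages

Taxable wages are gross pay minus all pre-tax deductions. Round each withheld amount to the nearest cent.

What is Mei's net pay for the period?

Regular pay: 40 × $44.37 = $1,774.80
Overtime pay: 4 × $44.37 × 2 = $354.96
Gross pay = $1,774.80 + $354.96 = $2,129.76
Healthcare FSA: $48.73
Taxable wages = $2,129.76 − $48.73 = $2,081.03
Federal tax withheld: $2,081.03 × 0.17 = $353.78
City income tax: $2,081.03 × 0.02 = $41.62
Medicare tax: $2,129.76 × 0.025 = $53.24
SDI: $2,129.76 × 0.01 = $21.30
Legal plan premium: $48.98
Total deductions = $48.73 + $353.78 + $41.62 + $53.24 + $21.30 + $48.98 = $567.65
Net pay = $2,129.76 − $567.65 = $1,562.11

$1,562.11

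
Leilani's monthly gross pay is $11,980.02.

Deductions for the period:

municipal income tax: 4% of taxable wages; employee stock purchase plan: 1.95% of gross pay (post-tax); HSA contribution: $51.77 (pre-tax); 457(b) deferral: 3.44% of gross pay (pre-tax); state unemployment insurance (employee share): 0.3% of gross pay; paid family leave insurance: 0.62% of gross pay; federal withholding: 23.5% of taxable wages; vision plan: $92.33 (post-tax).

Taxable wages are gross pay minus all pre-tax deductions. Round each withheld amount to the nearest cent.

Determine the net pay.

$7,913.04

HSA contribution: $51.77
457(b) deferral: $11,980.02 × 0.0344 = $412.11
Pre-tax total = $51.77 + $412.11 = $463.88
Taxable wages = $11,980.02 − $463.88 = $11,516.14
Municipal income tax: $11,516.14 × 0.04 = $460.65
Federal withholding: $11,516.14 × 0.235 = $2,706.29
State unemployment insurance (employee share): $11,980.02 × 0.003 = $35.94
Paid family leave insurance: $11,980.02 × 0.0062 = $74.28
Vision plan: $92.33
Employee stock purchase plan: $11,980.02 × 0.0195 = $233.61
Total deductions = $51.77 + $412.11 + $460.65 + $2,706.29 + $35.94 + $74.28 + $92.33 + $233.61 = $4,066.98
Net pay = $11,980.02 − $4,066.98 = $7,913.04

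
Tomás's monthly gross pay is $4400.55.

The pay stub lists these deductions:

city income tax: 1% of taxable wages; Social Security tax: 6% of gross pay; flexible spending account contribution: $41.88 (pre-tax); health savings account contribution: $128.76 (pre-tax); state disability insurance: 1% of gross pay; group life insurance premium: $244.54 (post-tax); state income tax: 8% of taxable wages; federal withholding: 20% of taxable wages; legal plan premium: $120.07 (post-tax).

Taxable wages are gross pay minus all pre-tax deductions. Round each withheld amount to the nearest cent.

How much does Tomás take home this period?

Flexible spending account contribution: $41.88
Health savings account contribution: $128.76
Pre-tax total = $41.88 + $128.76 = $170.64
Taxable wages = $4400.55 − $170.64 = $4229.91
State income tax: $4229.91 × 0.08 = $338.39
Federal withholding: $4229.91 × 0.2 = $845.98
City income tax: $4229.91 × 0.01 = $42.30
Social Security tax: $4400.55 × 0.06 = $264.03
State disability insurance: $4400.55 × 0.01 = $44.01
Group life insurance premium: $244.54
Legal plan premium: $120.07
Total deductions = $41.88 + $128.76 + $338.39 + $845.98 + $42.30 + $264.03 + $44.01 + $244.54 + $120.07 = $2069.96
Net pay = $4400.55 − $2069.96 = $2330.59

$2330.59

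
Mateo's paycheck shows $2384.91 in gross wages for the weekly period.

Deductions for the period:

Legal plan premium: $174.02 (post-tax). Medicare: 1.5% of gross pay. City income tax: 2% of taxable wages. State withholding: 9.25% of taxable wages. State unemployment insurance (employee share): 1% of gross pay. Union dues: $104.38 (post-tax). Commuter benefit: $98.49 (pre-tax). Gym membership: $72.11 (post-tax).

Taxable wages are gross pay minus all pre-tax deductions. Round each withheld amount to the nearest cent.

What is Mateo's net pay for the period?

$1619.07

Commuter benefit: $98.49
Taxable wages = $2384.91 − $98.49 = $2286.42
City income tax: $2286.42 × 0.02 = $45.73
State withholding: $2286.42 × 0.0925 = $211.49
State unemployment insurance (employee share): $2384.91 × 0.01 = $23.85
Medicare: $2384.91 × 0.015 = $35.77
Legal plan premium: $174.02
Gym membership: $72.11
Union dues: $104.38
Total deductions = $98.49 + $45.73 + $211.49 + $23.85 + $35.77 + $174.02 + $72.11 + $104.38 = $765.84
Net pay = $2384.91 − $765.84 = $1619.07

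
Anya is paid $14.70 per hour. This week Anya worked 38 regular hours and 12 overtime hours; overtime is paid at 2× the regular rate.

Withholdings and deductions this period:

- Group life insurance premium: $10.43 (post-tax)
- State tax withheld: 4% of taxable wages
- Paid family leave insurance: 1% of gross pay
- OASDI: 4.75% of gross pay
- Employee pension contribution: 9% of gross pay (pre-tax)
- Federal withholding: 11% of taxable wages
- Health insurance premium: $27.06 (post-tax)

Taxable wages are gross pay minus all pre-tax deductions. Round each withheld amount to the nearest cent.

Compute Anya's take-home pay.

$615.08

Regular pay: 38 × $14.70 = $558.60
Overtime pay: 12 × $14.70 × 2 = $352.80
Gross pay = $558.60 + $352.80 = $911.40
Employee pension contribution: $911.40 × 0.09 = $82.03
Taxable wages = $911.40 − $82.03 = $829.37
Federal withholding: $829.37 × 0.11 = $91.23
State tax withheld: $829.37 × 0.04 = $33.17
OASDI: $911.40 × 0.0475 = $43.29
Paid family leave insurance: $911.40 × 0.01 = $9.11
Health insurance premium: $27.06
Group life insurance premium: $10.43
Total deductions = $82.03 + $91.23 + $33.17 + $43.29 + $9.11 + $27.06 + $10.43 = $296.32
Net pay = $911.40 − $296.32 = $615.08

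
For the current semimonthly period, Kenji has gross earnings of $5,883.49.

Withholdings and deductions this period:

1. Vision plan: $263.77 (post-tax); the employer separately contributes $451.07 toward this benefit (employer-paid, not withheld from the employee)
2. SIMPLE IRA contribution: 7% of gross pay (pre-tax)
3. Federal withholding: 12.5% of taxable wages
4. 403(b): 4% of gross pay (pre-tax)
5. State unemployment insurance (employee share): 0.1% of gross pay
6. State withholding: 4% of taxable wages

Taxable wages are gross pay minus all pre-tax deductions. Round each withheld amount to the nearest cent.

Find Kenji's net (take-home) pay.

SIMPLE IRA contribution: $5,883.49 × 0.07 = $411.84
403(b): $5,883.49 × 0.04 = $235.34
Pre-tax total = $411.84 + $235.34 = $647.18
Taxable wages = $5,883.49 − $647.18 = $5,236.31
State withholding: $5,236.31 × 0.04 = $209.45
Federal withholding: $5,236.31 × 0.125 = $654.54
State unemployment insurance (employee share): $5,883.49 × 0.001 = $5.88
Vision plan: $263.77
(Employer's $451.07 toward vision plan is not withheld from the employee.)
Total deductions = $411.84 + $235.34 + $209.45 + $654.54 + $5.88 + $263.77 = $1,780.82
Net pay = $5,883.49 − $1,780.82 = $4,102.67

$4,102.67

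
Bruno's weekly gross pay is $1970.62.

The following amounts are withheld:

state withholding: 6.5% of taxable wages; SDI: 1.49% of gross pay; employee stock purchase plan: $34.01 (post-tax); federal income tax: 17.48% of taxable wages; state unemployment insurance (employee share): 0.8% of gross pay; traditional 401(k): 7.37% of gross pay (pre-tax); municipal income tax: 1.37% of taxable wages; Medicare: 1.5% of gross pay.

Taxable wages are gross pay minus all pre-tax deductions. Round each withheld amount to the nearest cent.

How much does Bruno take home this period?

$1253.96

Traditional 401(k): $1970.62 × 0.0737 = $145.23
Taxable wages = $1970.62 − $145.23 = $1825.39
Federal income tax: $1825.39 × 0.1748 = $319.08
State withholding: $1825.39 × 0.065 = $118.65
Municipal income tax: $1825.39 × 0.0137 = $25.01
SDI: $1970.62 × 0.0149 = $29.36
State unemployment insurance (employee share): $1970.62 × 0.008 = $15.76
Medicare: $1970.62 × 0.015 = $29.56
Employee stock purchase plan: $34.01
Total deductions = $145.23 + $319.08 + $118.65 + $25.01 + $29.36 + $15.76 + $29.56 + $34.01 = $716.66
Net pay = $1970.62 − $716.66 = $1253.96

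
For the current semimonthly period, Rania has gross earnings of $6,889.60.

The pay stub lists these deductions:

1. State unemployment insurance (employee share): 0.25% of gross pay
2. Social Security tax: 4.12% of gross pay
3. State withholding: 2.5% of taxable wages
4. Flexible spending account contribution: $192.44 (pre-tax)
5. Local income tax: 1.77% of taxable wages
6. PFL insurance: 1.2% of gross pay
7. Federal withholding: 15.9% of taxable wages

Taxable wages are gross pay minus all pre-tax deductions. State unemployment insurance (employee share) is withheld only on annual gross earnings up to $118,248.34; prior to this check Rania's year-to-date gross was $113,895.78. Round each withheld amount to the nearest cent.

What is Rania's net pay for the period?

Flexible spending account contribution: $192.44
Taxable wages = $6,889.60 − $192.44 = $6,697.16
Federal withholding: $6,697.16 × 0.159 = $1,064.85
Local income tax: $6,697.16 × 0.0177 = $118.54
State withholding: $6,697.16 × 0.025 = $167.43
State unemployment insurance (employee share): only $118,248.34 − $113,895.78 = $4,352.56 of this check is subject → $4,352.56 × 0.0025 = $10.88
Social Security tax: $6,889.60 × 0.0412 = $283.85
PFL insurance: $6,889.60 × 0.012 = $82.68
Total deductions = $192.44 + $1,064.85 + $118.54 + $167.43 + $10.88 + $283.85 + $82.68 = $1,920.67
Net pay = $6,889.60 − $1,920.67 = $4,968.93

$4,968.93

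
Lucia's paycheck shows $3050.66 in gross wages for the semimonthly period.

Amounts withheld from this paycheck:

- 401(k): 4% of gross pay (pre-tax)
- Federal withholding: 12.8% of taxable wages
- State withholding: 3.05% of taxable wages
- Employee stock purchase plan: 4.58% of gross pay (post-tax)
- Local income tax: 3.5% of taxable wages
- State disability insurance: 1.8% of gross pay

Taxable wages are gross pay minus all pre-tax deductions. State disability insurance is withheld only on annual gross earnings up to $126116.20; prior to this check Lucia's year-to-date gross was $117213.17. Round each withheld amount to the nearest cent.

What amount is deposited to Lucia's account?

401(k): $3050.66 × 0.04 = $122.03
Taxable wages = $3050.66 − $122.03 = $2928.63
Federal withholding: $2928.63 × 0.128 = $374.86
Local income tax: $2928.63 × 0.035 = $102.50
State withholding: $2928.63 × 0.0305 = $89.32
State disability insurance: cap not yet reached, full $3050.66 is subject → $3050.66 × 0.018 = $54.91
Employee stock purchase plan: $3050.66 × 0.0458 = $139.72
Total deductions = $122.03 + $374.86 + $102.50 + $89.32 + $54.91 + $139.72 = $883.34
Net pay = $3050.66 − $883.34 = $2167.32

$2167.32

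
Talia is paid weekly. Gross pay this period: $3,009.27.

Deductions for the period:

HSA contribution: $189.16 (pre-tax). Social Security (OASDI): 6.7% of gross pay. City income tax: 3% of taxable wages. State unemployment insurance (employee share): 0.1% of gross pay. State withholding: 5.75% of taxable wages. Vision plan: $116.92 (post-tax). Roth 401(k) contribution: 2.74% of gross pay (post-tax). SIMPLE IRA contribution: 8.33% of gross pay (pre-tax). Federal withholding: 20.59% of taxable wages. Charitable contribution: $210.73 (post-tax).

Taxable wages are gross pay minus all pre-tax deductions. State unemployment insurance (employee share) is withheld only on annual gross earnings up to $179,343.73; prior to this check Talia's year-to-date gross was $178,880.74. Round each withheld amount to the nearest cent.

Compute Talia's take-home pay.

$1,203.39

HSA contribution: $189.16
SIMPLE IRA contribution: $3,009.27 × 0.0833 = $250.67
Pre-tax total = $189.16 + $250.67 = $439.83
Taxable wages = $3,009.27 − $439.83 = $2,569.44
City income tax: $2,569.44 × 0.03 = $77.08
State withholding: $2,569.44 × 0.0575 = $147.74
Federal withholding: $2,569.44 × 0.2059 = $529.05
Social Security (OASDI): $3,009.27 × 0.067 = $201.62
State unemployment insurance (employee share): only $179,343.73 − $178,880.74 = $462.99 of this check is subject → $462.99 × 0.001 = $0.46
Vision plan: $116.92
Roth 401(k) contribution: $3,009.27 × 0.0274 = $82.45
Charitable contribution: $210.73
Total deductions = $189.16 + $250.67 + $77.08 + $147.74 + $529.05 + $201.62 + $0.46 + $116.92 + $82.45 + $210.73 = $1,805.88
Net pay = $3,009.27 − $1,805.88 = $1,203.39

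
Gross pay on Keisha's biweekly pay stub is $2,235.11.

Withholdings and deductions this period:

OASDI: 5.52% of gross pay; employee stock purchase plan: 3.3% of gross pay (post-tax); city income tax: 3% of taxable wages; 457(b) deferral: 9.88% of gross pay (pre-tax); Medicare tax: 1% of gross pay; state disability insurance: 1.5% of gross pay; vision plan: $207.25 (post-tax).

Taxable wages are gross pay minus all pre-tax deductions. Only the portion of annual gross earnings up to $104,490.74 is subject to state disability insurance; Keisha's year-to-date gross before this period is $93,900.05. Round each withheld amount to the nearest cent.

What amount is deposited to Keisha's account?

457(b) deferral: $2,235.11 × 0.0988 = $220.83
Taxable wages = $2,235.11 − $220.83 = $2,014.28
City income tax: $2,014.28 × 0.03 = $60.43
Medicare tax: $2,235.11 × 0.01 = $22.35
OASDI: $2,235.11 × 0.0552 = $123.38
State disability insurance: cap not yet reached, full $2,235.11 is subject → $2,235.11 × 0.015 = $33.53
Employee stock purchase plan: $2,235.11 × 0.033 = $73.76
Vision plan: $207.25
Total deductions = $220.83 + $60.43 + $22.35 + $123.38 + $33.53 + $73.76 + $207.25 = $741.53
Net pay = $2,235.11 − $741.53 = $1,493.58

$1,493.58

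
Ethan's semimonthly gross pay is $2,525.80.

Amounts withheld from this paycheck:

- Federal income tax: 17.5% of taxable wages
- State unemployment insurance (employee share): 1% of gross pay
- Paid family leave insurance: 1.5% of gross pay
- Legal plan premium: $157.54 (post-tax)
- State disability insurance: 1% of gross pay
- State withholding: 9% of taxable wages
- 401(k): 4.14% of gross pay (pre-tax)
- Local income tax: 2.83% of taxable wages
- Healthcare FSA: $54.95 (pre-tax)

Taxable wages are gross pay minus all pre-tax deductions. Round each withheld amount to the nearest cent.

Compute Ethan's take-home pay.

$1,426.29

401(k): $2,525.80 × 0.0414 = $104.57
Healthcare FSA: $54.95
Pre-tax total = $104.57 + $54.95 = $159.52
Taxable wages = $2,525.80 − $159.52 = $2,366.28
Federal income tax: $2,366.28 × 0.175 = $414.10
State withholding: $2,366.28 × 0.09 = $212.97
Local income tax: $2,366.28 × 0.0283 = $66.97
Paid family leave insurance: $2,525.80 × 0.015 = $37.89
State disability insurance: $2,525.80 × 0.01 = $25.26
State unemployment insurance (employee share): $2,525.80 × 0.01 = $25.26
Legal plan premium: $157.54
Total deductions = $104.57 + $54.95 + $414.10 + $212.97 + $66.97 + $37.89 + $25.26 + $25.26 + $157.54 = $1,099.51
Net pay = $2,525.80 − $1,099.51 = $1,426.29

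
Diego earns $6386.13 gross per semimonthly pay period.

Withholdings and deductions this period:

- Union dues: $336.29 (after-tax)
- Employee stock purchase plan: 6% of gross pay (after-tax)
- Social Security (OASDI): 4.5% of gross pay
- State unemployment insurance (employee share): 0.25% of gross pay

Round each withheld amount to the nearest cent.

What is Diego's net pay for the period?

Social Security (OASDI): $6386.13 × 0.045 = $287.38
State unemployment insurance (employee share): $6386.13 × 0.0025 = $15.97
Employee stock purchase plan: $6386.13 × 0.06 = $383.17
Union dues: $336.29
Total deductions = $287.38 + $15.97 + $383.17 + $336.29 = $1022.81
Net pay = $6386.13 − $1022.81 = $5363.32

$5363.32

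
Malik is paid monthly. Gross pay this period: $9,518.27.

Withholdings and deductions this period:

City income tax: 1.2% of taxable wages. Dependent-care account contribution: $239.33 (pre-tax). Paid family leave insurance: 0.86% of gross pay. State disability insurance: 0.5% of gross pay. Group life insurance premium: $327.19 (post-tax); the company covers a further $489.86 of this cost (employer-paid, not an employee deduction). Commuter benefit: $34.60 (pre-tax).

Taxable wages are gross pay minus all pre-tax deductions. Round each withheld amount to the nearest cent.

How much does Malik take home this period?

Dependent-care account contribution: $239.33
Commuter benefit: $34.60
Pre-tax total = $239.33 + $34.60 = $273.93
Taxable wages = $9,518.27 − $273.93 = $9,244.34
City income tax: $9,244.34 × 0.012 = $110.93
State disability insurance: $9,518.27 × 0.005 = $47.59
Paid family leave insurance: $9,518.27 × 0.0086 = $81.86
Group life insurance premium: $327.19
(Employer's $489.86 toward group life insurance premium is not withheld from the employee.)
Total deductions = $239.33 + $34.60 + $110.93 + $47.59 + $81.86 + $327.19 = $841.50
Net pay = $9,518.27 − $841.50 = $8,676.77

$8,676.77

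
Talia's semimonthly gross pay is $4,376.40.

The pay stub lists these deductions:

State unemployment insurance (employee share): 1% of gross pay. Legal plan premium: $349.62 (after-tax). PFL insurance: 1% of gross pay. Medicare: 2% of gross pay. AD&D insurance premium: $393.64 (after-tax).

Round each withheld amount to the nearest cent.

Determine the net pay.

$3,458.09

State unemployment insurance (employee share): $4,376.40 × 0.01 = $43.76
PFL insurance: $4,376.40 × 0.01 = $43.76
Medicare: $4,376.40 × 0.02 = $87.53
Legal plan premium: $349.62
AD&D insurance premium: $393.64
Total deductions = $43.76 + $43.76 + $87.53 + $349.62 + $393.64 = $918.31
Net pay = $4,376.40 − $918.31 = $3,458.09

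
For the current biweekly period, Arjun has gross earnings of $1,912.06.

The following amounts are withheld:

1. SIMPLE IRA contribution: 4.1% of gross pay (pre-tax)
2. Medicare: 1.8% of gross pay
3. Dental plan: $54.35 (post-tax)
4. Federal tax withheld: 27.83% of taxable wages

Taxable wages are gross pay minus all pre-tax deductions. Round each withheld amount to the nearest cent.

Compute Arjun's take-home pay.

$1,234.59

SIMPLE IRA contribution: $1,912.06 × 0.041 = $78.39
Taxable wages = $1,912.06 − $78.39 = $1,833.67
Federal tax withheld: $1,833.67 × 0.2783 = $510.31
Medicare: $1,912.06 × 0.018 = $34.42
Dental plan: $54.35
Total deductions = $78.39 + $510.31 + $34.42 + $54.35 = $677.47
Net pay = $1,912.06 − $677.47 = $1,234.59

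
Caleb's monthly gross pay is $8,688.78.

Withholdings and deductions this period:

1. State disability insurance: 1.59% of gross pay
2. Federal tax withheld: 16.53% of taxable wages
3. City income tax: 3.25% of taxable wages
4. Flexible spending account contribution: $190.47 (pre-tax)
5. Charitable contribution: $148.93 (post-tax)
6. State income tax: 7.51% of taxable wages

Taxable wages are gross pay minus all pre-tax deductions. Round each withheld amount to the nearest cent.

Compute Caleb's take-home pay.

$5,892.04

Flexible spending account contribution: $190.47
Taxable wages = $8,688.78 − $190.47 = $8,498.31
City income tax: $8,498.31 × 0.0325 = $276.20
Federal tax withheld: $8,498.31 × 0.1653 = $1,404.77
State income tax: $8,498.31 × 0.0751 = $638.22
State disability insurance: $8,688.78 × 0.0159 = $138.15
Charitable contribution: $148.93
Total deductions = $190.47 + $276.20 + $1,404.77 + $638.22 + $138.15 + $148.93 = $2,796.74
Net pay = $8,688.78 − $2,796.74 = $5,892.04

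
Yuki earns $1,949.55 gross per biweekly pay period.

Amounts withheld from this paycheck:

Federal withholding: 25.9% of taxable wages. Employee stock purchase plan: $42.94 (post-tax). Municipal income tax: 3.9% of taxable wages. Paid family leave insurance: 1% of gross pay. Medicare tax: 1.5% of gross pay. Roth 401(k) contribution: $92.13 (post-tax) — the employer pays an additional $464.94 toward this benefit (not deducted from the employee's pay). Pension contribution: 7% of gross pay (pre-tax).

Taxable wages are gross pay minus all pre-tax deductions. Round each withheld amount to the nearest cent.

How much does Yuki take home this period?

Pension contribution: $1,949.55 × 0.07 = $136.47
Taxable wages = $1,949.55 − $136.47 = $1,813.08
Municipal income tax: $1,813.08 × 0.039 = $70.71
Federal withholding: $1,813.08 × 0.259 = $469.59
Paid family leave insurance: $1,949.55 × 0.01 = $19.50
Medicare tax: $1,949.55 × 0.015 = $29.24
Roth 401(k) contribution: $92.13
Employee stock purchase plan: $42.94
(Employer's $464.94 toward Roth 401(k) contribution is not withheld from the employee.)
Total deductions = $136.47 + $70.71 + $469.59 + $19.50 + $29.24 + $92.13 + $42.94 = $860.58
Net pay = $1,949.55 − $860.58 = $1,088.97

$1,088.97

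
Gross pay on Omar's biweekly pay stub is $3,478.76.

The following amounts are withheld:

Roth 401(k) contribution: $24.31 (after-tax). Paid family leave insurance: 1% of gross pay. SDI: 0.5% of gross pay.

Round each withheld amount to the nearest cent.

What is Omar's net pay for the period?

$3,402.27

Paid family leave insurance: $3,478.76 × 0.01 = $34.79
SDI: $3,478.76 × 0.005 = $17.39
Roth 401(k) contribution: $24.31
Total deductions = $34.79 + $17.39 + $24.31 = $76.49
Net pay = $3,478.76 − $76.49 = $3,402.27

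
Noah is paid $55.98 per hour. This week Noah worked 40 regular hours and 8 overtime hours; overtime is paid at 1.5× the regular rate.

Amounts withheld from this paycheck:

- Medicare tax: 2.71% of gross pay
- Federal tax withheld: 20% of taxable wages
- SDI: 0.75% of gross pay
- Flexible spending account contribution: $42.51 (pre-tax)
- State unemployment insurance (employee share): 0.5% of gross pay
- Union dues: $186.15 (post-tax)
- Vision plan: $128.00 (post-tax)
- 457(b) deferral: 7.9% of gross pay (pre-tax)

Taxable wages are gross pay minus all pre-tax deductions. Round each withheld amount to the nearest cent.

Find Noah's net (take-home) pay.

$1,681.36

Regular pay: 40 × $55.98 = $2,239.20
Overtime pay: 8 × $55.98 × 1.5 = $671.76
Gross pay = $2,239.20 + $671.76 = $2,910.96
457(b) deferral: $2,910.96 × 0.079 = $229.97
Flexible spending account contribution: $42.51
Pre-tax total = $229.97 + $42.51 = $272.48
Taxable wages = $2,910.96 − $272.48 = $2,638.48
Federal tax withheld: $2,638.48 × 0.2 = $527.70
Medicare tax: $2,910.96 × 0.0271 = $78.89
SDI: $2,910.96 × 0.0075 = $21.83
State unemployment insurance (employee share): $2,910.96 × 0.005 = $14.55
Vision plan: $128.00
Union dues: $186.15
Total deductions = $229.97 + $42.51 + $527.70 + $78.89 + $21.83 + $14.55 + $128.00 + $186.15 = $1,229.60
Net pay = $2,910.96 − $1,229.60 = $1,681.36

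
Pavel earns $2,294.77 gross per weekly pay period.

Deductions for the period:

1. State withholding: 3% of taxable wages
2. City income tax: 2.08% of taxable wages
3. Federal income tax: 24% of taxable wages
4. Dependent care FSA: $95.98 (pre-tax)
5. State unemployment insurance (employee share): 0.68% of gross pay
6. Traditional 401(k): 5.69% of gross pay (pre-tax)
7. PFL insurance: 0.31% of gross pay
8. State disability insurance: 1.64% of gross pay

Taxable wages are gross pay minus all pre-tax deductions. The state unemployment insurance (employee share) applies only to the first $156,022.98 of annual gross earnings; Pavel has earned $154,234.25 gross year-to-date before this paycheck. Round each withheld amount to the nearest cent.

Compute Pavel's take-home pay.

Dependent care FSA: $95.98
Traditional 401(k): $2,294.77 × 0.0569 = $130.57
Pre-tax total = $95.98 + $130.57 = $226.55
Taxable wages = $2,294.77 − $226.55 = $2,068.22
Federal income tax: $2,068.22 × 0.24 = $496.37
City income tax: $2,068.22 × 0.0208 = $43.02
State withholding: $2,068.22 × 0.03 = $62.05
State disability insurance: $2,294.77 × 0.0164 = $37.63
PFL insurance: $2,294.77 × 0.0031 = $7.11
State unemployment insurance (employee share): only $156,022.98 − $154,234.25 = $1,788.73 of this check is subject → $1,788.73 × 0.0068 = $12.16
Total deductions = $95.98 + $130.57 + $496.37 + $43.02 + $62.05 + $37.63 + $7.11 + $12.16 = $884.89
Net pay = $2,294.77 − $884.89 = $1,409.88

$1,409.88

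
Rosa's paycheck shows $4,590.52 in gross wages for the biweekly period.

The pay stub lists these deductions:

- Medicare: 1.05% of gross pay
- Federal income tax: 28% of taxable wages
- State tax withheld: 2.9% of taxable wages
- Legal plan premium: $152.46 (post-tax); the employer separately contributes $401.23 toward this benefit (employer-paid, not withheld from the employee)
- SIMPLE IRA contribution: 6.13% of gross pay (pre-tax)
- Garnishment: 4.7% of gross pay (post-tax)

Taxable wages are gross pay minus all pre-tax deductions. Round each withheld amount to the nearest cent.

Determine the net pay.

$2,561.20

SIMPLE IRA contribution: $4,590.52 × 0.0613 = $281.40
Taxable wages = $4,590.52 − $281.40 = $4,309.12
Federal income tax: $4,309.12 × 0.28 = $1,206.55
State tax withheld: $4,309.12 × 0.029 = $124.96
Medicare: $4,590.52 × 0.0105 = $48.20
Legal plan premium: $152.46
Garnishment: $4,590.52 × 0.047 = $215.75
(Employer's $401.23 toward legal plan premium is not withheld from the employee.)
Total deductions = $281.40 + $1,206.55 + $124.96 + $48.20 + $152.46 + $215.75 = $2,029.32
Net pay = $4,590.52 − $2,029.32 = $2,561.20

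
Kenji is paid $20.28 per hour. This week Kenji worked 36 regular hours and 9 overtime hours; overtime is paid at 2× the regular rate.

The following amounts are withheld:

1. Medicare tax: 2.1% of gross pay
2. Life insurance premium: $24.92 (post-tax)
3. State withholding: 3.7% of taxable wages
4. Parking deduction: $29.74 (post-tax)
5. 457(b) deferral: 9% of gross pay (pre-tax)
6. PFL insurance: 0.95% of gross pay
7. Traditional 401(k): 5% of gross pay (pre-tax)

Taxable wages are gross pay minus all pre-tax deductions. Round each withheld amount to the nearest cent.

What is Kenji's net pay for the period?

Regular pay: 36 × $20.28 = $730.08
Overtime pay: 9 × $20.28 × 2 = $365.04
Gross pay = $730.08 + $365.04 = $1,095.12
Traditional 401(k): $1,095.12 × 0.05 = $54.76
457(b) deferral: $1,095.12 × 0.09 = $98.56
Pre-tax total = $54.76 + $98.56 = $153.32
Taxable wages = $1,095.12 − $153.32 = $941.80
State withholding: $941.80 × 0.037 = $34.85
PFL insurance: $1,095.12 × 0.0095 = $10.40
Medicare tax: $1,095.12 × 0.021 = $23.00
Parking deduction: $29.74
Life insurance premium: $24.92
Total deductions = $54.76 + $98.56 + $34.85 + $10.40 + $23.00 + $29.74 + $24.92 = $276.23
Net pay = $1,095.12 − $276.23 = $818.89

$818.89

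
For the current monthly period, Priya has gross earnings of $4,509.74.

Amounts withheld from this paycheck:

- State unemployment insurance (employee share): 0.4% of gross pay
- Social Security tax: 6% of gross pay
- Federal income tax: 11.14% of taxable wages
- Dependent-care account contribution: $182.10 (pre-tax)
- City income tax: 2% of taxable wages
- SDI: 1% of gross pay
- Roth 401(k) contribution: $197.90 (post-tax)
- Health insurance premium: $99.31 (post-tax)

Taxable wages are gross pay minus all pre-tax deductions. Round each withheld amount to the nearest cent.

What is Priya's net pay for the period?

Dependent-care account contribution: $182.10
Taxable wages = $4,509.74 − $182.10 = $4,327.64
City income tax: $4,327.64 × 0.02 = $86.55
Federal income tax: $4,327.64 × 0.1114 = $482.10
Social Security tax: $4,509.74 × 0.06 = $270.58
SDI: $4,509.74 × 0.01 = $45.10
State unemployment insurance (employee share): $4,509.74 × 0.004 = $18.04
Health insurance premium: $99.31
Roth 401(k) contribution: $197.90
Total deductions = $182.10 + $86.55 + $482.10 + $270.58 + $45.10 + $18.04 + $99.31 + $197.90 = $1,381.68
Net pay = $4,509.74 − $1,381.68 = $3,128.06

$3,128.06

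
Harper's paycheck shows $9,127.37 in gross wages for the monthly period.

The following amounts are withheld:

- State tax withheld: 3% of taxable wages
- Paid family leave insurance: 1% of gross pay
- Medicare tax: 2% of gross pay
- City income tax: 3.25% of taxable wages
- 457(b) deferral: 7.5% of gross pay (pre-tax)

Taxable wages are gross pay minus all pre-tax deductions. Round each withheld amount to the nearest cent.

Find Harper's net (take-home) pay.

457(b) deferral: $9,127.37 × 0.075 = $684.55
Taxable wages = $9,127.37 − $684.55 = $8,442.82
State tax withheld: $8,442.82 × 0.03 = $253.28
City income tax: $8,442.82 × 0.0325 = $274.39
Paid family leave insurance: $9,127.37 × 0.01 = $91.27
Medicare tax: $9,127.37 × 0.02 = $182.55
Total deductions = $684.55 + $253.28 + $274.39 + $91.27 + $182.55 = $1,486.04
Net pay = $9,127.37 − $1,486.04 = $7,641.33

$7,641.33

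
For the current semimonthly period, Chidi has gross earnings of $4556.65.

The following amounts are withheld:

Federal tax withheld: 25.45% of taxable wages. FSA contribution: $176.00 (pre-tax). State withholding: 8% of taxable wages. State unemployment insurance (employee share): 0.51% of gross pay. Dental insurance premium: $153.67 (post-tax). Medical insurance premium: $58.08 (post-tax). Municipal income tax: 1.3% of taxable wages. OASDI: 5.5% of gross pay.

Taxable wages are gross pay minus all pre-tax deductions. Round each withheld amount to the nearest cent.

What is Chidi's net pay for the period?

$2372.76

FSA contribution: $176.00
Taxable wages = $4556.65 − $176.00 = $4380.65
State withholding: $4380.65 × 0.08 = $350.45
Municipal income tax: $4380.65 × 0.013 = $56.95
Federal tax withheld: $4380.65 × 0.2545 = $1114.88
State unemployment insurance (employee share): $4556.65 × 0.0051 = $23.24
OASDI: $4556.65 × 0.055 = $250.62
Dental insurance premium: $153.67
Medical insurance premium: $58.08
Total deductions = $176.00 + $350.45 + $56.95 + $1114.88 + $23.24 + $250.62 + $153.67 + $58.08 = $2183.89
Net pay = $4556.65 − $2183.89 = $2372.76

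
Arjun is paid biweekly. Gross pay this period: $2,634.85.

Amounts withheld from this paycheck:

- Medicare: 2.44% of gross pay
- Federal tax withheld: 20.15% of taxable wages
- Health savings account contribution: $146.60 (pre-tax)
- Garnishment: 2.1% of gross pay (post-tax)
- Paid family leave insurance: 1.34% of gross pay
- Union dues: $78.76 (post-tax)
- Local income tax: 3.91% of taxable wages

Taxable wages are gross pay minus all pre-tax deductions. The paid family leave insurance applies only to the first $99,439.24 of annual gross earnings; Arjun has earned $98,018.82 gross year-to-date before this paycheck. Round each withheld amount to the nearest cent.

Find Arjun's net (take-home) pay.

Health savings account contribution: $146.60
Taxable wages = $2,634.85 − $146.60 = $2,488.25
Federal tax withheld: $2,488.25 × 0.2015 = $501.38
Local income tax: $2,488.25 × 0.0391 = $97.29
Paid family leave insurance: only $99,439.24 − $98,018.82 = $1,420.42 of this check is subject → $1,420.42 × 0.0134 = $19.03
Medicare: $2,634.85 × 0.0244 = $64.29
Union dues: $78.76
Garnishment: $2,634.85 × 0.021 = $55.33
Total deductions = $146.60 + $501.38 + $97.29 + $19.03 + $64.29 + $78.76 + $55.33 = $962.68
Net pay = $2,634.85 − $962.68 = $1,672.17

$1,672.17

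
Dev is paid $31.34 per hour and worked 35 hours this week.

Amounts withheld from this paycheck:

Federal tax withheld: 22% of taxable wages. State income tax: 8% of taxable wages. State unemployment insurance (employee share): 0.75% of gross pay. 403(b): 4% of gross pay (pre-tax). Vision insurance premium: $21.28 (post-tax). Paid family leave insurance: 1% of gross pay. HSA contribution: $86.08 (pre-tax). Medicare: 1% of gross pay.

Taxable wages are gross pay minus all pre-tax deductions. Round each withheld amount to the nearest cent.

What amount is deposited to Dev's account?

Gross pay: 35 × $31.34 = $1,096.90
403(b): $1,096.90 × 0.04 = $43.88
HSA contribution: $86.08
Pre-tax total = $43.88 + $86.08 = $129.96
Taxable wages = $1,096.90 − $129.96 = $966.94
Federal tax withheld: $966.94 × 0.22 = $212.73
State income tax: $966.94 × 0.08 = $77.36
State unemployment insurance (employee share): $1,096.90 × 0.0075 = $8.23
Paid family leave insurance: $1,096.90 × 0.01 = $10.97
Medicare: $1,096.90 × 0.01 = $10.97
Vision insurance premium: $21.28
Total deductions = $43.88 + $86.08 + $212.73 + $77.36 + $8.23 + $10.97 + $10.97 + $21.28 = $471.50
Net pay = $1,096.90 − $471.50 = $625.40

$625.40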